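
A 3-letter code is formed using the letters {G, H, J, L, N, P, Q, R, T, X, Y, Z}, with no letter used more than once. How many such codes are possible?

Choose and order 3 of the 12 symbols: the first letter has 12 options, the next 11, then 10.
12 × 11 × 10 = 1320.

1320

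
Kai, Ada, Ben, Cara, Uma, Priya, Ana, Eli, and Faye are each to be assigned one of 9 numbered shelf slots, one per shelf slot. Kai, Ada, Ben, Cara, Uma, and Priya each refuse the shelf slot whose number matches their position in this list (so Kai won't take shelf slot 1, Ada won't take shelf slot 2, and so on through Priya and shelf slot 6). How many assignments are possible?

183822

Let Aᵢ (for 1 ≤ i ≤ 6) be the placements that put person i in their forbidden shelf slot. Any j of these fix j positions, leaving (9−j)! ways to fill the rest, and there are C(6,j) ways to pick which j.
By inclusion–exclusion, the number of valid placements is Σ_{j=0}^{6} (−1)^j C(6,j)·(9−j)!.
Computing: 362880 − 241920 + 75600 − 14400 + 1800 − 144 + 6 = 183822.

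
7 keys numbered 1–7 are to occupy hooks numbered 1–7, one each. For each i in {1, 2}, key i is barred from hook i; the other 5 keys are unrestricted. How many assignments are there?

Let Aᵢ (for i ∈ {1, 2}) be the placements that put key i in its forbidden hook. Any j of these fix j positions, leaving (7−j)! ways to fill the rest, and there are C(2,j) ways to pick which j.
By inclusion–exclusion, the number of valid placements is Σ_{j=0}^{2} (−1)^j C(2,j)·(7−j)!.
Computing: 5040 − 1440 + 120 = 3720.

3720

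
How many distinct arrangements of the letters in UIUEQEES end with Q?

With the last slot taken by Q, it remains to arrange the other 7 letters (UIUEEES).
Those 7 letters have E appearing 3 times and U appearing twice, giving (7)!/(3!·2!) = 420.

420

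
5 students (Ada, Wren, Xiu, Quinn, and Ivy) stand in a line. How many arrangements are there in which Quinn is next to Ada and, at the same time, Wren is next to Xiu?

Treat {Quinn,Ada} as one block (2 orders) and {Wren,Xiu} as another (2 orders).
That leaves 3 units to arrange: 2 × 2 × 3! = 4 × 6 = 24.

24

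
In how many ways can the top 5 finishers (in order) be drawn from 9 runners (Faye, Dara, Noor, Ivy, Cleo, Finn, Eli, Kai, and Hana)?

There are 9 choices for 1st place, 8 for 2nd, and so on down to 5 for position 5.
That gives 9 × 8 × 7 × 6 × 5 = 15120.

15120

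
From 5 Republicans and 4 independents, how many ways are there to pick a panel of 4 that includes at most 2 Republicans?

81

Split by how many Republicans are chosen (0 through 2).
Sum: C(5,0)·C(4,4) + C(5,1)·C(4,3) + C(5,2)·C(4,2) = 1 + 20 + 60 = 81.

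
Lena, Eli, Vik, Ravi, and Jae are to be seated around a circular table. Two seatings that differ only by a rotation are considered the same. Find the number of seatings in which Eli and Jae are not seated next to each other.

12

Without the restriction there are (4)! = 24 seatings.
Those with Eli next to Jae: fuse the pair into one unit and seat 4 units around a circle — 2·(3)! = 12.
Subtracting, 24 − 12 = 12.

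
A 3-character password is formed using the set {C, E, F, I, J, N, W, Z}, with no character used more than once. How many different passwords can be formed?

336

With no repetition, fill the 3 characters in order: 8 choices, then 7, down to 6.
That product is 8 × 7 × 6 = 336.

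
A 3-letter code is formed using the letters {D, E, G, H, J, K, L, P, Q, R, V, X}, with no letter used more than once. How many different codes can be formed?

Choose and order 3 of the 12 symbols: the first letter has 12 options, the next 11, then 10.
That product is 12 × 11 × 10 = 1320.

1320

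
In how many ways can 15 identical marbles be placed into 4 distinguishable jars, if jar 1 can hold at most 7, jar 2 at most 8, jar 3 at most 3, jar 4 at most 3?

64

Without the upper bounds there are C(18,3) = 816 ways to split 15 among 4 jars.
Subtract solutions that violate a single cap (substitute x_i' = x_i − (cap_i+1)): x_1 ≥ 8 gives C(10,3) = 120; x_2 ≥ 9 gives C(9,3) = 84; x_3 ≥ 4 gives C(14,3) = 364; x_4 ≥ 4 gives C(14,3) = 364. Together 932.
Add back pairs where two caps are both exceeded: 0 + 20 + 20 + 10 + 10 + 120 = 180.
By inclusion–exclusion the count is 816 − 932 + 180 = 64.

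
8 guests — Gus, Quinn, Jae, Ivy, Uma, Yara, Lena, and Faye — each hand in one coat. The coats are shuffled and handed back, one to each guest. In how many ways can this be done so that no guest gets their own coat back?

14833

Let Aᵢ be the assignments in which guest i gets their own coat. We want the size of the complement of A₁∪…∪A_8.
By inclusion–exclusion this is Σ_{j=0}^{8} (−1)^j C(8,j)·(8−j)!.
Computing: 40320 − 40320 + 20160 − 6720 + 1680 − 336 + 56 − 8 + 1 = 14833.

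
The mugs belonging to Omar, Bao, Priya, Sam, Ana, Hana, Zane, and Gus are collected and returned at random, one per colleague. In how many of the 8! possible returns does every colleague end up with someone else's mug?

14833

Count assignments avoiding every fixed point. For any j of the 8 colleagues fixed to their own mug, the other 8−j can be arranged in (8−j)! ways.
By inclusion–exclusion this is Σ_{j=0}^{8} (−1)^j C(8,j)·(8−j)!.
Computing: 40320 − 40320 + 20160 − 6720 + 1680 − 336 + 56 − 8 + 1 = 14833.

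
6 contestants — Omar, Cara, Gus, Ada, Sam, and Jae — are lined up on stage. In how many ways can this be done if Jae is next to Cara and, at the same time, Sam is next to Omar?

96

Treat {Jae,Cara} as one block (2 orders) and {Sam,Omar} as another (2 orders).
That leaves 4 units to arrange: 2 × 2 × 4! = 4 × 24 = 96.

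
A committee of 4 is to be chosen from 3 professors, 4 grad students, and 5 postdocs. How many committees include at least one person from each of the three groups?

270

With no constraint there are C(12,4) = 495 possible selections.
Selections missing a whole group: no professors → C(9,4) = 126; no grad students → C(8,4) = 70; no postdocs → C(7,4) = 35.
Add back selections omitting two groups (i.e. drawn from a single group): C(3,4) + C(4,4) + C(5,4) = 6.
By inclusion–exclusion: 495 − 231 + 6 = 270.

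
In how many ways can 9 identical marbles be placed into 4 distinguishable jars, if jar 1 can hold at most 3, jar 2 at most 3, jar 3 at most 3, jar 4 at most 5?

By stars and bars, unrestricted non-negative solutions to x_1+…+x_4 = 9 number C(9+3,3) = 220.
Subtract solutions that violate a single cap (substitute x_i' = x_i − (cap_i+1)): x_1 ≥ 4 gives C(8,3) = 56; x_2 ≥ 4 gives C(8,3) = 56; x_3 ≥ 4 gives C(8,3) = 56; x_4 ≥ 6 gives C(6,3) = 20. Together 188.
Add back pairs where two caps are both exceeded: 4 + 4 + 0 + 4 + 0 + 0 = 12.
By inclusion–exclusion the count is 220 − 188 + 12 = 44.

44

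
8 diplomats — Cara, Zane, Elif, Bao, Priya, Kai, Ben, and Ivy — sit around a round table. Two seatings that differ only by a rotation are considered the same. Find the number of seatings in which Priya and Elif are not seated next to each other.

3600

Without the restriction there are (7)! = 5040 seatings.
Those with Priya next to Elif: fuse the pair into one unit and seat 7 units around a circle — 2·(6)! = 1440.
Subtracting, 5040 − 1440 = 3600.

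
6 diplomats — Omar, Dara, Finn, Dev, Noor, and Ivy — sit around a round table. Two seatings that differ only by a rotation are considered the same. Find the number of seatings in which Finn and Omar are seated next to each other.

Treat {Finn, Omar} as one unit (2 internal orders) and seat the resulting 5 units around the table: (4)! circular arrangements.
So 2 × (4)! = 2 × 24 = 48.

48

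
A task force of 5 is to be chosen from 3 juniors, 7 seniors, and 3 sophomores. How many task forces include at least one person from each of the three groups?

798

With no constraint there are C(13,5) = 1287 possible selections.
Selections missing a whole group: no juniors → C(10,5) = 252; no seniors → C(6,5) = 6; no sophomores → C(10,5) = 252.
Add back selections omitting two groups (i.e. drawn from a single group): C(3,5) + C(7,5) + C(3,5) = 21.
By inclusion–exclusion: 1287 − 510 + 21 = 798.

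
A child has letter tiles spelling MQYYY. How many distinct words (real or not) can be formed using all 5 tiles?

20

The 5 letters of MQYYY have repeats: Y appearing 3 times.
So there are 5! / (3!) = 20 distinguishable arrangements.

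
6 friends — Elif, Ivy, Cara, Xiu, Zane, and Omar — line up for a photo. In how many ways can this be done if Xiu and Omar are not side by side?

There are 6! = 720 arrangements in all. If Xiu and Omar are adjacent, merging them into one block gives 2·(5)! = 240 arrangements.
So 720 − 240 = 480 arrangements keep them apart.

480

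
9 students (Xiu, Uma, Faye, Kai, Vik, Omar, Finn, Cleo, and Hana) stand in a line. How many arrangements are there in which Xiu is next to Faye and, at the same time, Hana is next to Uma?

20160

Treat {Xiu,Faye} as one block (2 orders) and {Hana,Uma} as another (2 orders).
That leaves 7 units to arrange: 2 × 2 × 7! = 4 × 5040 = 20160.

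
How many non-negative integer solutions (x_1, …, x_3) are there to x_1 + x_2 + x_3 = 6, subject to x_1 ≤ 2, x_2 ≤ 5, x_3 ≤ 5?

16

By stars and bars, unrestricted non-negative solutions to x_1+…+x_3 = 6 number C(6+2,2) = 28.
Subtract solutions that violate a single cap (substitute x_i' = x_i − (cap_i+1)): x_1 ≥ 3 gives C(5,2) = 10; x_2 ≥ 6 gives C(2,2) = 1; x_3 ≥ 6 gives C(2,2) = 1. Together 12.
No two caps can be exceeded simultaneously, so the pair terms are all 0.
By inclusion–exclusion the count is 28 − 12 + 0 = 16.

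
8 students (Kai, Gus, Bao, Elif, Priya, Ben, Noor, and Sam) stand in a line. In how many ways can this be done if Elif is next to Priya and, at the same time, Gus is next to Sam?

2880

Treat {Elif,Priya} as one block (2 orders) and {Gus,Sam} as another (2 orders).
That leaves 6 units to arrange: 2 × 2 × 6! = 4 × 720 = 2880.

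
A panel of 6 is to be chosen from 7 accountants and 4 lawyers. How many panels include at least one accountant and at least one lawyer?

Total 6-person selections from all 11: C(11,6) = 462.
Selections missing a whole group: no accountants → C(4,6) = 0; no lawyers → C(7,6) = 7.
Both groups omitted at once is impossible, so 462 − 7 = 455.

455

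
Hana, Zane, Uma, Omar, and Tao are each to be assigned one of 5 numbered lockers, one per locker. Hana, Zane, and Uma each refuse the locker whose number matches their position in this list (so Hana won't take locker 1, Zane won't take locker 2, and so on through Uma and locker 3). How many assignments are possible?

64

Let Aᵢ (for i ∈ {1, 2, 3}) be the placements that put person i in their forbidden locker. Any j of these fix j positions, leaving (5−j)! ways to fill the rest, and there are C(3,j) ways to pick which j.
By inclusion–exclusion, the number of valid placements is Σ_{j=0}^{3} (−1)^j C(3,j)·(5−j)!.
Computing: 120 − 72 + 18 − 2 = 64.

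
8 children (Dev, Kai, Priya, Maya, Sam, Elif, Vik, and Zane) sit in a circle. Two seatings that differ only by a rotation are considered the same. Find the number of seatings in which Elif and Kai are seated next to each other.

Treat {Elif, Kai} as one unit (2 internal orders) and seat the resulting 7 units around the table: (6)! circular arrangements.
So 2 × (6)! = 2 × 720 = 1440.

1440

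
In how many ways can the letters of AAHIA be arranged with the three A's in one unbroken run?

6

Treat the 3 copies of A as a single block. The multiset to arrange is then {AAA, H, I}, 3 items in all.
All 3 items are distinct, so there are (3)! = 6 arrangements.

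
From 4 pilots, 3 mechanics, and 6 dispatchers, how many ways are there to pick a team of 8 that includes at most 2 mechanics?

Split by how many mechanics are chosen (0 through 2).
Sum: C(3,0)·C(10,8) + C(3,1)·C(10,7) + C(3,2)·C(10,6) = 45 + 360 + 630 = 1035.

1035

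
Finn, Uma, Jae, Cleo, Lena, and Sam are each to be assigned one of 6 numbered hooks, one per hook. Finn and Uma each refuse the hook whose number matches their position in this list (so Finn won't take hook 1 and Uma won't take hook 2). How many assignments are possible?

504

Let Aᵢ (for i ∈ {1, 2}) be the placements that put person i in their forbidden hook. Any j of these fix j positions, leaving (6−j)! ways to fill the rest, and there are C(2,j) ways to pick which j.
By inclusion–exclusion, the number of valid placements is Σ_{j=0}^{2} (−1)^j C(2,j)·(6−j)!.
Computing: 720 − 240 + 24 = 504.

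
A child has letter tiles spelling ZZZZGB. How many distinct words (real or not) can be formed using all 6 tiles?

ZZZZGB has 6 letters with Z appearing 4 times.
The number of distinct arrangements is 6!/(4!) = 720/24 = 30.

30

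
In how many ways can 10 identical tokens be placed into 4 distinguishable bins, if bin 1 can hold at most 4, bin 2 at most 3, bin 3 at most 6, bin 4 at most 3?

60

Without the upper bounds there are C(13,3) = 286 ways to split 10 among 4 bins.
Subtract solutions that violate a single cap (substitute x_i' = x_i − (cap_i+1)): x_1 ≥ 5 gives C(8,3) = 56; x_2 ≥ 4 gives C(9,3) = 84; x_3 ≥ 7 gives C(6,3) = 20; x_4 ≥ 4 gives C(9,3) = 84. Together 244.
Add back pairs where two caps are both exceeded: 4 + 0 + 4 + 0 + 10 + 0 = 18.
By inclusion–exclusion the count is 286 − 244 + 18 = 60.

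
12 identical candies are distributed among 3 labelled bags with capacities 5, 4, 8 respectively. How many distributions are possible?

Ignoring the caps, the number of non-negative solutions to x_1+…+x_3 = 12 is C(14,2) = 91.
Subtract solutions that violate a single cap (substitute x_i' = x_i − (cap_i+1)): x_1 ≥ 6 gives C(8,2) = 28; x_2 ≥ 5 gives C(9,2) = 36; x_3 ≥ 9 gives C(5,2) = 10. Together 74.
Add back pairs where two caps are both exceeded: 3 + 0 + 0 = 3.
By inclusion–exclusion the count is 91 − 74 + 3 = 20.

20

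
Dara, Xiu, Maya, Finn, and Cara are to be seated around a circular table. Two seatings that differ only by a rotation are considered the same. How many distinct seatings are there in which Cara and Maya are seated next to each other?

Treat {Cara, Maya} as one unit (2 internal orders) and seat the resulting 4 units around the table: (3)! circular arrangements.
So 2 × (3)! = 2 × 6 = 12.

12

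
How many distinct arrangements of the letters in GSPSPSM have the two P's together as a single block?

Treat the 2 copies of P as a single block. The multiset to arrange is then {PP, G, M, S, S, S}, 6 items in all.
That gives (6)!/(3!) = 120 arrangements.

120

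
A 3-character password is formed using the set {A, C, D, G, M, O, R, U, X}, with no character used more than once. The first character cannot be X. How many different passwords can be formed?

448

The first character has 9−1 = 8 choices (anything except X).
The remaining 2 characters are filled from the other 8 symbols without repetition: 8 × 7 = 56.
Total: 8 × 56 = 448.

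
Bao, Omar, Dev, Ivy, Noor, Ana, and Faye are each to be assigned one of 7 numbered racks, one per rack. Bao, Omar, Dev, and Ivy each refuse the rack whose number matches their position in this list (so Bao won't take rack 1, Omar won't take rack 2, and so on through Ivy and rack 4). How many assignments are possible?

Let Aᵢ (for 1 ≤ i ≤ 4) be the placements that put person i in their forbidden rack. Any j of these fix j positions, leaving (7−j)! ways to fill the rest, and there are C(4,j) ways to pick which j.
By inclusion–exclusion, the number of valid placements is Σ_{j=0}^{4} (−1)^j C(4,j)·(7−j)!.
Computing: 5040 − 2880 + 720 − 96 + 6 = 2790.

2790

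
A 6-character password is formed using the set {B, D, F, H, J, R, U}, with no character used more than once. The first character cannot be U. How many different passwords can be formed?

The first character has 7−1 = 6 choices (anything except U).
The remaining 5 characters are filled from the other 6 symbols without repetition: 6 × 5 × 4 × 3 × 2 = 720.
Total: 6 × 720 = 4320.

4320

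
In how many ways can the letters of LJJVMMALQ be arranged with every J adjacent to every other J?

10080

Treat the 2 copies of J as a single block. The multiset to arrange is then {JJ, A, L, L, M, M, Q, V}, 8 items in all.
That gives (8)!/(2!·2!) = 10080 arrangements.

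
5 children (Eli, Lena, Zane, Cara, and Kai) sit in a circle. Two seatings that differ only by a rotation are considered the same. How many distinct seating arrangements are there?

Around a circle, 5 distinct people have 5!/5 = (4)! = 24 rotationally distinct seatings.

24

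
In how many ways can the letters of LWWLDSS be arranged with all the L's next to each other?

Treat the 2 copies of L as a single block. The multiset to arrange is then {LL, D, S, S, W, W}, 6 items in all.
That gives (6)!/(2!·2!) = 180 arrangements.

180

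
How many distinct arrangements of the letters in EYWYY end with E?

With the last slot taken by E, it remains to arrange the other 4 letters (YWYY).
Those 4 letters have Y appearing 3 times, giving (4)!/(3!) = 4.

4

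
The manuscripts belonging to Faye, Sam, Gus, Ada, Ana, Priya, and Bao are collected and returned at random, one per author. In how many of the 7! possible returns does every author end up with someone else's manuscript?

This is the derangement count D_7: permutations of 7 items with no fixed point.
By inclusion–exclusion this is Σ_{j=0}^{7} (−1)^j C(7,j)·(7−j)!.
Computing: 5040 − 5040 + 2520 − 840 + 210 − 42 + 7 − 1 = 1854.

1854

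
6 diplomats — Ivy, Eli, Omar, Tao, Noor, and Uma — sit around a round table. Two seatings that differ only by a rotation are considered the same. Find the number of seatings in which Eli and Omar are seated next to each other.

48

Glue Eli and Omar into a block (2 internal orders). Seating 5 units around a circle gives (4)! arrangements.
So 2 × (4)! = 2 × 24 = 48.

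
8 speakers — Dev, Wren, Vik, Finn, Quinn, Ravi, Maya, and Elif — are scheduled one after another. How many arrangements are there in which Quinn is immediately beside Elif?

10080

Treat {Quinn, Elif} as a single unit. There are 7 units to order, and the pair itself can be ordered 2 ways.
That gives 2 × 7! = 2 × 5040 = 10080.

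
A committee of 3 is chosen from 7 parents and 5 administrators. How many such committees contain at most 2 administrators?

210

Split by how many administrators are chosen (0 through 2).
Sum: C(5,0)·C(7,3) + C(5,1)·C(7,2) + C(5,2)·C(7,1) = 35 + 105 + 70 = 210.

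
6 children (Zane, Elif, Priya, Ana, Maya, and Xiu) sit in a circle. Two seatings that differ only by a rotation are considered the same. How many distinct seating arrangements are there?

120

Seat Zane anywhere (absorbing the rotational symmetry), then permute the other 5: (5)! = 120.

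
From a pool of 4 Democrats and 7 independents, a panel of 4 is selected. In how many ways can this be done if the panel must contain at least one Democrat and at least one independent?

Unrestricted: C(11,4) = 330 ways to pick any 4 of the 11.
Subtract selections that omit an entire group: no Democrats → C(7,4) = 35; no independents → C(4,4) = 1.
Both groups omitted at once is impossible, so 330 − 36 = 294.

294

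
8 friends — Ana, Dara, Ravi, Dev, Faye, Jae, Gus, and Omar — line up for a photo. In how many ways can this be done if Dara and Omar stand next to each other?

10080

Place the 6 others and the Dara-Omar pair as 7 objects in a line; the pair has 2 internal arrangements.
That gives 2 × 7! = 2 × 5040 = 10080.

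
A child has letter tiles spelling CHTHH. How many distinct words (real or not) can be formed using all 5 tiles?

Letter multiplicities in CHTHH: C×1, H×3, T×1.
So there are 5! / (3!) = 20 distinguishable arrangements.

20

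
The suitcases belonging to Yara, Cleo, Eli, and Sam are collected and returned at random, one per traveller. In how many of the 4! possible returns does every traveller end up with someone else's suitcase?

9

This is the derangement count D_4: permutations of 4 items with no fixed point.
By inclusion–exclusion this is Σ_{j=0}^{4} (−1)^j C(4,j)·(4−j)!.
Computing: 24 − 24 + 12 − 4 + 1 = 9.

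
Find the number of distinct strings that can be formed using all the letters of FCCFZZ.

The 6 letters of FCCFZZ have repeats: C appearing twice, F appearing twice, and Z appearing twice.
Dividing 6! = 720 by 2!·2!·2! = 8 for the repeated letters gives 90.

90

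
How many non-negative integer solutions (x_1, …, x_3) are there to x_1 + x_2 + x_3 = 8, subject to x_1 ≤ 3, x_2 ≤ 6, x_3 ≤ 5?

Without the upper bounds there are C(10,2) = 45 ways to split 8 among 3 variables.
Subtract solutions that violate a single cap (substitute x_i' = x_i − (cap_i+1)): x_1 ≥ 4 gives C(6,2) = 15; x_2 ≥ 7 gives C(3,2) = 3; x_3 ≥ 6 gives C(4,2) = 6. Together 24.
No two caps can be exceeded simultaneously, so the pair terms are all 0.
By inclusion–exclusion the count is 45 − 24 + 0 = 21.

21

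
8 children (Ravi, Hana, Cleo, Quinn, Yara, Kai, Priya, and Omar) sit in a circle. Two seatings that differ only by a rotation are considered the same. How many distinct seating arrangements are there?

Seat Ravi anywhere (absorbing the rotational symmetry), then permute the other 7: (7)! = 5040.

5040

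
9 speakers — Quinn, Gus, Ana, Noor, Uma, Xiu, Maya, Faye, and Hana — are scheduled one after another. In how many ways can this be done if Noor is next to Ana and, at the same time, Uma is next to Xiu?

20160

Treat {Noor,Ana} as one block (2 orders) and {Uma,Xiu} as another (2 orders).
That leaves 7 units to arrange: 2 × 2 × 7! = 4 × 5040 = 20160.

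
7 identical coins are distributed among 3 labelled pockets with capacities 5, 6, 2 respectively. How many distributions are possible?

17

By stars and bars, unrestricted non-negative solutions to x_1+…+x_3 = 7 number C(7+2,2) = 36.
Subtract solutions that violate a single cap (substitute x_i' = x_i − (cap_i+1)): x_1 ≥ 6 gives C(3,2) = 3; x_2 ≥ 7 gives C(2,2) = 1; x_3 ≥ 3 gives C(6,2) = 15. Together 19.
No two caps can be exceeded simultaneously, so the pair terms are all 0.
By inclusion–exclusion the count is 36 − 19 + 0 = 17.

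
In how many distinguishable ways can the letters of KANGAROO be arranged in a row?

Letter multiplicities in KANGAROO: A×2, G×1, K×1, N×1, O×2, R×1.
So there are 8! / (2!·2!) = 10080 distinguishable arrangements.

10080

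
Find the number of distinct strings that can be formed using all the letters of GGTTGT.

GGTTGT has 6 letters with G appearing 3 times and T appearing 3 times.
The number of distinct arrangements is 6!/(3!·3!) = 720/36 = 20.

20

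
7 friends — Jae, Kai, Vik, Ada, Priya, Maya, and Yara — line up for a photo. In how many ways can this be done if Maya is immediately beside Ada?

Treat {Maya, Ada} as a single unit. There are 6 units to order, and the pair itself can be ordered 2 ways.
So the count is 2·(6)! = 1440.

1440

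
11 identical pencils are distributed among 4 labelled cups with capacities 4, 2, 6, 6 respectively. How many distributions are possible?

73

Without the upper bounds there are C(14,3) = 364 ways to split 11 among 4 cups.
Subtract solutions that violate a single cap (substitute x_i' = x_i − (cap_i+1)): x_1 ≥ 5 gives C(9,3) = 84; x_2 ≥ 3 gives C(11,3) = 165; x_3 ≥ 7 gives C(7,3) = 35; x_4 ≥ 7 gives C(7,3) = 35. Together 319.
Add back pairs where two caps are both exceeded: 20 + 0 + 0 + 4 + 4 + 0 = 28.
By inclusion–exclusion the count is 364 − 319 + 28 = 73.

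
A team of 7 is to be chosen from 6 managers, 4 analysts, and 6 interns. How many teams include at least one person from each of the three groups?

Unrestricted: C(16,7) = 11440 ways to pick any 7 of the 16.
Selections missing a whole group: no managers → C(10,7) = 120; no analysts → C(12,7) = 792; no interns → C(10,7) = 120.
Add back selections omitting two groups (i.e. drawn from a single group): C(6,7) + C(4,7) + C(6,7) = 0.
By inclusion–exclusion: 11440 − 1032 + 0 = 10408.

10408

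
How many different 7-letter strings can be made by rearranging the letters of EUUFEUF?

EUUFEUF has 7 letters with E appearing twice, F appearing twice, and U appearing 3 times.
The number of distinct arrangements is 7!/(3!·2!·2!) = 5040/24 = 210.

210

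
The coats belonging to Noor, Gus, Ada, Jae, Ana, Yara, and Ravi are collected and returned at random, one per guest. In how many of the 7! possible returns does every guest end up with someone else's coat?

Count assignments avoiding every fixed point. For any j of the 7 guests fixed to their own coat, the other 7−j can be arranged in (7−j)! ways.
By inclusion–exclusion this is Σ_{j=0}^{7} (−1)^j C(7,j)·(7−j)!.
Computing: 5040 − 5040 + 2520 − 840 + 210 − 42 + 7 − 1 = 1854.

1854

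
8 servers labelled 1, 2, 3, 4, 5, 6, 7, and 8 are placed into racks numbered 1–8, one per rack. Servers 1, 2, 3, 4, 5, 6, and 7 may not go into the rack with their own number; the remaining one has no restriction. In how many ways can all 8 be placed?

16687

Let Aᵢ (for 1 ≤ i ≤ 7) be the placements that put server i in its forbidden rack. Any j of these fix j positions, leaving (8−j)! ways to fill the rest, and there are C(7,j) ways to pick which j.
By inclusion–exclusion, the number of valid placements is Σ_{j=0}^{7} (−1)^j C(7,j)·(8−j)!.
Computing: 40320 − 35280 + 15120 − 4200 + 840 − 126 + 14 − 1 = 16687.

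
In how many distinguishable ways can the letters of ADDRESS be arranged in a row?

1260

Letter multiplicities in ADDRESS: A×1, D×2, E×1, R×1, S×2.
The number of distinct arrangements is 7!/(2!·2!) = 5040/4 = 1260.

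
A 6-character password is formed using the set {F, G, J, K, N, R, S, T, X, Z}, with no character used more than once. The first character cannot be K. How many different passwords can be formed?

The first character has 10−1 = 9 choices (anything except K).
The remaining 5 characters are filled from the other 9 symbols without repetition: 9 × 8 × 7 × 6 × 5 = 15120.
Total: 9 × 15120 = 136080.

136080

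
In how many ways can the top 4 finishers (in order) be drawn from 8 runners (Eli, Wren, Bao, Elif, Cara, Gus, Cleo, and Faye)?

1680

There are 8 choices for 1st place, 7 for 2nd, and so on down to 5 for position 4.
That gives 8 × 7 × 6 × 5 = 1680.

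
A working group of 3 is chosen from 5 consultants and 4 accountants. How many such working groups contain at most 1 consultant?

Split by how many consultants are chosen (0 through 1).
Sum: C(5,0)·C(4,3) + C(5,1)·C(4,2) = 4 + 30 = 34.

34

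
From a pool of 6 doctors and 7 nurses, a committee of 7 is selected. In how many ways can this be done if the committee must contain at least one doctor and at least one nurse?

1715

Total 7-person selections from all 13: C(13,7) = 1716.
Subtract selections that omit an entire group: no doctors → C(7,7) = 1; no nurses → C(6,7) = 0.
Both groups omitted at once is impossible, so 1716 − 1 = 1715.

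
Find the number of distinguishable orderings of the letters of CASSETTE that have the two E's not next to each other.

3780

There are 8!/(2!·2!·2!) = 5040 arrangements of CASSETTE in total.
If the two E's are adjacent, glue them into one block, leaving 7 items to arrange: (7)!/(2!·2!) = 1260 ways.
Subtracting, 5040 − 1260 = 3780 arrangements keep the E's apart.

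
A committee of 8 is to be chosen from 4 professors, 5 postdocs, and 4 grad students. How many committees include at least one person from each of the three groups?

With no constraint there are C(13,8) = 1287 possible selections.
Selections missing a whole group: no professors → C(9,8) = 9; no postdocs → C(8,8) = 1; no grad students → C(9,8) = 9.
Add back selections omitting two groups (i.e. drawn from a single group): C(4,8) + C(5,8) + C(4,8) = 0.
By inclusion–exclusion: 1287 − 19 + 0 = 1268.

1268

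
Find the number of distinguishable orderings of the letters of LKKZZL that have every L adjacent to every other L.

Treat the 2 copies of L as a single block. The multiset to arrange is then {LL, K, K, Z, Z}, 5 items in all.
That gives (5)!/(2!·2!) = 30 arrangements.

30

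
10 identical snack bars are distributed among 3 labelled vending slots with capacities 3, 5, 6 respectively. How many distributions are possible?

14

By stars and bars, unrestricted non-negative solutions to x_1+…+x_3 = 10 number C(10+2,2) = 66.
Subtract solutions that violate a single cap (substitute x_i' = x_i − (cap_i+1)): x_1 ≥ 4 gives C(8,2) = 28; x_2 ≥ 6 gives C(6,2) = 15; x_3 ≥ 7 gives C(5,2) = 10. Together 53.
Add back pairs where two caps are both exceeded: 1 + 0 + 0 = 1.
By inclusion–exclusion the count is 66 − 53 + 1 = 14.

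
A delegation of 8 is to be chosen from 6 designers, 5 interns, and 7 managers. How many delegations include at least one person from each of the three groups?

With no constraint there are C(18,8) = 43758 possible selections.
Selections missing a whole group: no designers → C(12,8) = 495; no interns → C(13,8) = 1287; no managers → C(11,8) = 165.
Add back selections omitting two groups (i.e. drawn from a single group): C(6,8) + C(5,8) + C(7,8) = 0.
By inclusion–exclusion: 43758 − 1947 + 0 = 41811.

41811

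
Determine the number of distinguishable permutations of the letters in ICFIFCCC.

420

The 8 letters of ICFIFCCC have repeats: C appearing 4 times, F appearing twice, and I appearing twice.
The number of distinct arrangements is 8!/(4!·2!·2!) = 40320/96 = 420.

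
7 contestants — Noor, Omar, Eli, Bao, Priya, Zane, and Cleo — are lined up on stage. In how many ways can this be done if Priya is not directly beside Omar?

3600

There are 7! = 5040 arrangements in all. If Priya and Omar are adjacent, merging them into one block gives 2·(6)! = 1440 arrangements.
So 5040 − 1440 = 3600 arrangements keep them apart.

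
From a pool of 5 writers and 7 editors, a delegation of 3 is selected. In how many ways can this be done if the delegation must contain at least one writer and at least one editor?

175

With no constraint there are C(12,3) = 220 possible selections.
Subtract selections that omit an entire group: no writers → C(7,3) = 35; no editors → C(5,3) = 10.
Both groups omitted at once is impossible, so 220 − 45 = 175.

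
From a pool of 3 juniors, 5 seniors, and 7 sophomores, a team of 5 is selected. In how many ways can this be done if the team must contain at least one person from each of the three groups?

Unrestricted: C(15,5) = 3003 ways to pick any 5 of the 15.
Subtract selections that omit an entire group: no juniors → C(12,5) = 792; no seniors → C(10,5) = 252; no sophomores → C(8,5) = 56.
Add back selections omitting two groups (i.e. drawn from a single group): C(3,5) + C(5,5) + C(7,5) = 22.
By inclusion–exclusion: 3003 − 1100 + 22 = 1925.

1925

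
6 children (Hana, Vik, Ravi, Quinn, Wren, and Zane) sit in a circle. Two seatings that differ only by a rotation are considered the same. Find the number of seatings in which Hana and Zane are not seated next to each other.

All circular seatings of 6 people number (5)! = 120.
Seatings with Hana beside Zane: treat them as a block with 2 internal orders, giving 2 × (4)! = 48.
Subtracting, 120 − 48 = 72.

72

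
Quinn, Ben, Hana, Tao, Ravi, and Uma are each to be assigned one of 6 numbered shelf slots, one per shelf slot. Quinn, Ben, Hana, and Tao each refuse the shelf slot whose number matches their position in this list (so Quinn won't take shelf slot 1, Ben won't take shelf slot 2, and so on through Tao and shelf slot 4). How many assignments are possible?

Let Aᵢ (for 1 ≤ i ≤ 4) be the placements that put person i in their forbidden shelf slot. Any j of these fix j positions, leaving (6−j)! ways to fill the rest, and there are C(4,j) ways to pick which j.
By inclusion–exclusion, the number of valid placements is Σ_{j=0}^{4} (−1)^j C(4,j)·(6−j)!.
Computing: 720 − 480 + 144 − 24 + 2 = 362.

362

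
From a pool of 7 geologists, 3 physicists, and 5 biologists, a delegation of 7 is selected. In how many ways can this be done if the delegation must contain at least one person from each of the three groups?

5516

Total 7-person selections from all 15: C(15,7) = 6435.
Selections missing a whole group: no geologists → C(8,7) = 8; no physicists → C(12,7) = 792; no biologists → C(10,7) = 120.
Add back selections omitting two groups (i.e. drawn from a single group): C(7,7) + C(3,7) + C(5,7) = 1.
By inclusion–exclusion: 6435 − 920 + 1 = 5516.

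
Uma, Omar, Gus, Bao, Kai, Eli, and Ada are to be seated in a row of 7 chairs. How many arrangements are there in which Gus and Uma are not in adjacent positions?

There are 7! = 5040 arrangements in all. If Gus and Uma are adjacent, merging them into one block gives 2·(6)! = 1440 arrangements.
So 5040 − 1440 = 3600 arrangements keep them apart.

3600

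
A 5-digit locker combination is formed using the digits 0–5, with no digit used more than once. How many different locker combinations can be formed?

720

This is a permutation of 5 out of 6: P(6,5) = 6!/1!.
That product is 6 × 5 × 4 × 3 × 2 = 720.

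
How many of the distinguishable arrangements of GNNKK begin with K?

12

Fix K in the first position and arrange the remaining 4 letters.
Those 4 letters have N appearing twice, giving (4)!/(2!) = 12.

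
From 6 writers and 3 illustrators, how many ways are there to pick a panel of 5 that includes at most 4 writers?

Split by how many writers are chosen (0 through 4).
Sum: C(6,0)·C(3,5) + C(6,1)·C(3,4) + C(6,2)·C(3,3) + C(6,3)·C(3,2) + C(6,4)·C(3,1) = 0 + 0 + 15 + 60 + 45 = 120.

120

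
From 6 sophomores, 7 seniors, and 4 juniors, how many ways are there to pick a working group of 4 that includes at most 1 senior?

1050

Split by how many seniors are chosen (0 through 1).
Sum: C(7,0)·C(10,4) + C(7,1)·C(10,3) = 210 + 840 = 1050.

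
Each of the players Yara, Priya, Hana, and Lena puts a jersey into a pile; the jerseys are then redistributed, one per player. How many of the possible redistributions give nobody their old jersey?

This is the derangement count D_4: permutations of 4 items with no fixed point.
By inclusion–exclusion this is Σ_{j=0}^{4} (−1)^j C(4,j)·(4−j)!.
Computing: 24 − 24 + 12 − 4 + 1 = 9.

9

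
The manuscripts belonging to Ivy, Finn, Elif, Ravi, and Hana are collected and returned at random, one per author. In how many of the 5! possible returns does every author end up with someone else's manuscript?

44

Count assignments avoiding every fixed point. For any j of the 5 authors fixed to their own manuscript, the other 5−j can be arranged in (5−j)! ways.
By inclusion–exclusion this is Σ_{j=0}^{5} (−1)^j C(5,j)·(5−j)!.
Computing: 120 − 120 + 60 − 20 + 5 − 1 = 44.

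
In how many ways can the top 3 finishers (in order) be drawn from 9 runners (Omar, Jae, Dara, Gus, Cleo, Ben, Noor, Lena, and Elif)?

There are 9 choices for 1st place, 8 for 2nd, and 7 for 3rd.
That gives 9 × 8 × 7 = 504.

504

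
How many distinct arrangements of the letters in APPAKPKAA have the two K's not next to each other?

Total arrangements of APPAKPKAA: 9!/(4!·3!·2!) = 1260.
If the two K's are adjacent, glue them into one block, leaving 8 items to arrange: (8)!/(4!·3!) = 280 ways.
Hence 1260 − 280 = 980.

980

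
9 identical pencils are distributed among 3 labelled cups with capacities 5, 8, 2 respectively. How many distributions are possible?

Ignoring the caps, the number of non-negative solutions to x_1+…+x_3 = 9 is C(11,2) = 55.
Subtract solutions that violate a single cap (substitute x_i' = x_i − (cap_i+1)): x_1 ≥ 6 gives C(5,2) = 10; x_2 ≥ 9 gives C(2,2) = 1; x_3 ≥ 3 gives C(8,2) = 28. Together 39.
Add back pairs where two caps are both exceeded: 0 + 1 + 0 = 1.
By inclusion–exclusion the count is 55 − 39 + 1 = 17.

17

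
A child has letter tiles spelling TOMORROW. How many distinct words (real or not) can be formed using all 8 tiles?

3360

TOMORROW has 8 letters with O appearing 3 times and R appearing twice.
Dividing 8! = 40320 by 3!·2! = 12 for the repeated letters gives 3360.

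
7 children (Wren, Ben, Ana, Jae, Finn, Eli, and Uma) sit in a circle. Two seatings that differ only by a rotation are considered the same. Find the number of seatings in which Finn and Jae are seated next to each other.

240

Treat {Finn, Jae} as one unit (2 internal orders) and seat the resulting 6 units around the table: (5)! circular arrangements.
So 2 × (5)! = 2 × 120 = 240.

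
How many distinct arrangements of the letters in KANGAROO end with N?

1260

Fix N in the last position and arrange the remaining 7 letters.
Those 7 letters have A appearing twice and O appearing twice, giving (7)!/(2!·2!) = 1260.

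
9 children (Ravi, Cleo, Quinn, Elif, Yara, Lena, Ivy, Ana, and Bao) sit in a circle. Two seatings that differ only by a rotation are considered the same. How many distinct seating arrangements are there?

40320

Seat Ravi anywhere (absorbing the rotational symmetry), then permute the other 8: (8)! = 40320.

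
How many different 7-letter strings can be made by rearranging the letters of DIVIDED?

The 7 letters of DIVIDED have repeats: D appearing 3 times and I appearing twice.
The number of distinct arrangements is 7!/(3!·2!) = 5040/12 = 420.

420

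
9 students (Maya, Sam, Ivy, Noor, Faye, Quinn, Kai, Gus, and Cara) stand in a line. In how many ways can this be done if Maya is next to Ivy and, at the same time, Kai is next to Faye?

20160

Treat {Maya,Ivy} as one block (2 orders) and {Kai,Faye} as another (2 orders).
That leaves 7 units to arrange: 2 × 2 × 7! = 4 × 5040 = 20160.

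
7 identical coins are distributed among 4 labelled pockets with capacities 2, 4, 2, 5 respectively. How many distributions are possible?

40

By stars and bars, unrestricted non-negative solutions to x_1+…+x_4 = 7 number C(7+3,3) = 120.
Subtract solutions that violate a single cap (substitute x_i' = x_i − (cap_i+1)): x_1 ≥ 3 gives C(7,3) = 35; x_2 ≥ 5 gives C(5,3) = 10; x_3 ≥ 3 gives C(7,3) = 35; x_4 ≥ 6 gives C(4,3) = 4. Together 84.
Add back pairs where two caps are both exceeded: 0 + 4 + 0 + 0 + 0 + 0 = 4.
By inclusion–exclusion the count is 120 − 84 + 4 = 40.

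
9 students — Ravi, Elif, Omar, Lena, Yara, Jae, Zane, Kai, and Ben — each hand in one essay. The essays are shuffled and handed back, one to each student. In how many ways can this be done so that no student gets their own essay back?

133496

This is the derangement count D_9: permutations of 9 items with no fixed point.
By inclusion–exclusion this is Σ_{j=0}^{9} (−1)^j C(9,j)·(9−j)!.
Computing: 362880 − 362880 + 181440 − 60480 + 15120 − 3024 + 504 − 72 + 9 − 1 = 133496.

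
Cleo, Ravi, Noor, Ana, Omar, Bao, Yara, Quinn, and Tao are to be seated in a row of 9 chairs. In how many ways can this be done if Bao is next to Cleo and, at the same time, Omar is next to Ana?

20160

Treat {Bao,Cleo} as one block (2 orders) and {Omar,Ana} as another (2 orders).
That leaves 7 units to arrange: 2 × 2 × 7! = 4 × 5040 = 20160.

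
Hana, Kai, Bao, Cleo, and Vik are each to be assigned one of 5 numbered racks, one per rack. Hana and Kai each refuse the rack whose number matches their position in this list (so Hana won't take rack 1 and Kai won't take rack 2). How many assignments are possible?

78

Let Aᵢ (for i ∈ {1, 2}) be the placements that put person i in their forbidden rack. Any j of these fix j positions, leaving (5−j)! ways to fill the rest, and there are C(2,j) ways to pick which j.
By inclusion–exclusion, the number of valid placements is Σ_{j=0}^{2} (−1)^j C(2,j)·(5−j)!.
Computing: 120 − 48 + 6 = 78.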